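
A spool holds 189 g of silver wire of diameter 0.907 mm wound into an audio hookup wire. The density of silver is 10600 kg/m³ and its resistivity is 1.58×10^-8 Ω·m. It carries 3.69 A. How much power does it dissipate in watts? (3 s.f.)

A = π(d/2)² = π(4.5350e-04 m)² = 6.4611e-07 m²
L = m/(density·A) = 0.189/(10600×6.4611e-07) = 27.6 m
R = ρL/A = (1.58×10^-8)(27.6)/(6.4611e-07) = 0.6748 Ω
P = I²R = (3.69)² × 0.6748 = 9.19 W

9.19 W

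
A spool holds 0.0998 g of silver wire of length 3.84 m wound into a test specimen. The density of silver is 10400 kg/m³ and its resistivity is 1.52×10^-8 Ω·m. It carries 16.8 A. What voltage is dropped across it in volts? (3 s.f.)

A = m/(density·L) = 9.980×10^-5/(10400×3.84) = 2.4990e-09 m²
R = ρL/A = (1.52×10^-8)(3.84)/(2.4990e-09) = 23.36 Ω
V = IR = 16.8 × 23.36 = 392 V

392 V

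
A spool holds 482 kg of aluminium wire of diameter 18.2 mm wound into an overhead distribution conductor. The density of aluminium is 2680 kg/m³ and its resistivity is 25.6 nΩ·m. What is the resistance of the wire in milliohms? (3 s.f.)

ρ = 25.6 nΩ·m = 2.56×10^-8 Ω·m
A = π(d/2)² = π(9.1000e-03 m)² = 2.6016e-04 m²
L = m/(density·A) = 482/(2680×2.6016e-04) = 691.3 m
R = ρL/A = (2.56×10^-8)(691.3)/(2.6016e-04) = 68.0 mΩ

68.0 mΩ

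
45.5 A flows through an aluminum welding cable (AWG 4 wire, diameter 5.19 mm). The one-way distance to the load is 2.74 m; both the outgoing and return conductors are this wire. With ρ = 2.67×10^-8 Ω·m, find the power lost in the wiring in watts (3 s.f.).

14.3 W

A = π(5.19/2 mm)² = π(2.5950e-03 m)² = 2.116e-05 m²
Total conductor length (both ways) L = 2 × 2.74 = 5.48 m
R = ρL/A = (2.67×10^-8)(5.48)/(2.116e-05) = 0.006916 Ω
P = I²R = (45.5)² × 0.006916 = 14.3 W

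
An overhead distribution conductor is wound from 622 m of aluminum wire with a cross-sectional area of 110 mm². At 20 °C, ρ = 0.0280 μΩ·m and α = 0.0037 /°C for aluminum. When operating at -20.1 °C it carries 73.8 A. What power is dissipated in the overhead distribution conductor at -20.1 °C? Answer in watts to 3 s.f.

734 W

ρ = 0.0280 μΩ·m = 2.80×10^-8 Ω·m
A = 110 mm² = 1.100e-04 m²
R₍20₎ = ρL/A = (2.80×10^-8)(622)/(1.100e-04) = 0.1583 Ω
R₍-20.1₎ = R₍20₎(1 + αΔT) = 0.1583 × (1 + 0.0037×-40.1) = 0.1348 Ω
P = I²R = (73.8)² × 0.1348 = 734 W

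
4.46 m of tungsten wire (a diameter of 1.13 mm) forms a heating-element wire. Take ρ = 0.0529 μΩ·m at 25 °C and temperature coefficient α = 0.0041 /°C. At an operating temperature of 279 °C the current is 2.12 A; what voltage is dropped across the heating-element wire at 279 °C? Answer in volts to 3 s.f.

1.02 V

ρ = 0.0529 μΩ·m = 5.29×10^-8 Ω·m
A = π(d/2)² = π(5.6500e-04 m)² = 1.003e-06 m²
R₍25₎ = ρL/A = (5.29×10^-8)(4.46)/(1.003e-06) = 0.2353 Ω
R₍279₎ = R₍25₎(1 + αΔT) = 0.2353 × (1 + 0.0041×254) = 0.4803 Ω
V = IR = 2.12 × 0.4803 = 1.02 V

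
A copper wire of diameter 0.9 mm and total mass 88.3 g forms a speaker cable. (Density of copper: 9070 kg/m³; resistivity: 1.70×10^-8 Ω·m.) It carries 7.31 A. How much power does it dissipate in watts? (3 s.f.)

A = π(d/2)² = π(4.5000e-04 m)² = 6.3617e-07 m²
L = m/(density·A) = 0.0883/(9070×6.3617e-07) = 15.3 m
R = ρL/A = (1.70×10^-8)(15.3)/(6.3617e-07) = 0.4089 Ω
P = I²R = (7.31)² × 0.4089 = 21.9 W

21.9 W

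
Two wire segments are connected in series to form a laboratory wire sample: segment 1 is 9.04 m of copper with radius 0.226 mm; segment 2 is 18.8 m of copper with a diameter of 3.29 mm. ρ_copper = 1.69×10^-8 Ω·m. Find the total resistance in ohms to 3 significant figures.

0.989 Ω

Segment 1: A = πr² = π(2.2600e-04 m)² = 1.605e-07 m²
R₁ = ρL/A = (1.69×10^-8)(9.04)/(1.605e-07) = 0.9521 Ω
Segment 2: A = π(d/2)² = π(1.6450e-03 m)² = 8.501e-06 m²
R₂ = (1.69×10^-8)(18.8)/(8.501e-06) = 0.03737 Ω
R = R₁ + R₂ = 0.989 Ω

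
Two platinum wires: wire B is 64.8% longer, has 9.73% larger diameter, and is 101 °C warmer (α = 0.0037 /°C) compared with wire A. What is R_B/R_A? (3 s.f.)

R ∝ ρL/d² with ρ ∝ (1+αΔT), so R_B/R_A = (1 + 64.8/100) × (1 + 9.73/100)⁻² × (1 + 0.0037×101)
= 1.648 × 0.8305 × 1.374 = 1.88

1.88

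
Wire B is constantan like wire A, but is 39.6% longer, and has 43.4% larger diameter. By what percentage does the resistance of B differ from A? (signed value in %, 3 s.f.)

-32.1%

R ∝ L/d², so R_B/R_A = (1 + 39.6/100) × (1 + 43.4/100)⁻²
= 1.396 × 0.4863 = 0.6789
(R_B − R_A)/R_A = 0.6789 − 1 = -32.1%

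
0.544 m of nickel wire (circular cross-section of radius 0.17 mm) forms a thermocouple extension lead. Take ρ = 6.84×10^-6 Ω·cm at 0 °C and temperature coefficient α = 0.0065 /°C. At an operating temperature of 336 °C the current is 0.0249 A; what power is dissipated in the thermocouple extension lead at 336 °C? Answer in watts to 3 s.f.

8.09×10^-4 W

ρ = 6.84×10^-6 Ω·cm = 6.84×10^-8 Ω·m
A = πr² = π(1.7000e-04 m)² = 9.079e-08 m²
R₍0₎ = ρL/A = (6.84×10^-8)(0.544)/(9.079e-08) = 0.4098 Ω
R₍336₎ = R₍0₎(1 + αΔT) = 0.4098 × (1 + 0.0065×336) = 1.305 Ω
P = I²R = (0.0249)² × 1.305 = 8.09×10^-4 W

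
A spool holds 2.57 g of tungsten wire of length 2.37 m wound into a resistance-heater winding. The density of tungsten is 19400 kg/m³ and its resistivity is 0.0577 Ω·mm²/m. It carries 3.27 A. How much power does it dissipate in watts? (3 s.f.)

26.2 W

ρ = 0.0577 Ω·mm²/m = 5.77×10^-8 Ω·m
A = m/(density·L) = 0.00257/(19400×2.37) = 5.5896e-08 m²
R = ρL/A = (5.77×10^-8)(2.37)/(5.5896e-08) = 2.446 Ω
P = I²R = (3.27)² × 2.446 = 26.2 W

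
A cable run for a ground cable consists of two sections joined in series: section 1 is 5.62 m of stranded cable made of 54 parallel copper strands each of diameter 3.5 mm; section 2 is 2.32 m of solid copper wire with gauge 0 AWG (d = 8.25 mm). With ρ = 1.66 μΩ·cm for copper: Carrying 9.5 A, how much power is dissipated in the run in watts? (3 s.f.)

0.0812 W

ρ = 1.66 μΩ·cm = 1.66×10^-8 Ω·m
Section 1: A_strand = π(1.7500e-03)² = 9.621e-06 m²; R₁ = ρL/(N·A_s) = (1.66×10^-8)(5.62)/(54×9.621e-06) = 1.796×10^-4 Ω
Section 2: A = π(8.25/2 mm)² = π(4.1250e-03 m)² = 5.346e-05 m²
R₂ = (1.66×10^-8)(2.32)/(5.346e-05) = 7.204×10^-4 Ω
R = R₁ + R₂ = 9.000×10^-4 Ω
P = I²R = (9.5)² × 9.000×10^-4 = 0.0812 W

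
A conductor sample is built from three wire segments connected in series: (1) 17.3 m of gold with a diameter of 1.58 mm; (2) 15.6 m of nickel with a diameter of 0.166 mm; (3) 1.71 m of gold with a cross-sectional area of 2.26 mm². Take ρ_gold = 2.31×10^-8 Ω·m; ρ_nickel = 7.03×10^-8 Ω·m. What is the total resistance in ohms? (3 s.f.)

Seg 1: A = π(d/2)² = π(7.9000e-04 m)² = 1.961e-06 m²
R_1 = (2.31×10^-8)(17.3)/(1.961e-06) = 0.2038 Ω
Seg 2: A = π(d/2)² = π(8.3000e-05 m)² = 2.164e-08 m²
R_2 = (7.03×10^-8)(15.6)/(2.164e-08) = 50.67 Ω
Seg 3: A = 2.26 mm² = 2.260e-06 m²
R_3 = (2.31×10^-8)(1.71)/(2.260e-06) = 0.01748 Ω
R_total = R_1 + R_2 + R_3 = 50.9 Ω

50.9 Ω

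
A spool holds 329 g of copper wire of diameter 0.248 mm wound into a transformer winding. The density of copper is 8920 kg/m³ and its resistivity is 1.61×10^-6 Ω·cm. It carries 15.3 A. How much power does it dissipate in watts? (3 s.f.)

59600 W

ρ = 1.61×10^-6 Ω·cm = 1.61×10^-8 Ω·m
A = π(d/2)² = π(1.2400e-04 m)² = 4.8305e-08 m²
L = m/(density·A) = 0.329/(8920×4.8305e-08) = 763.6 m
R = ρL/A = (1.61×10^-8)(763.6)/(4.8305e-08) = 254.5 Ω
P = I²R = (15.3)² × 254.5 = 59600 W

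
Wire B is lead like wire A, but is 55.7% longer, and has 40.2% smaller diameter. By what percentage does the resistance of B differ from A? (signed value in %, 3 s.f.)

335%

R ∝ L/d², so R_B/R_A = (1 + 55.7/100) × (1 − 40.2/100)⁻²
= 1.557 × 2.796 = 4.354
(R_B − R_A)/R_A = 4.354 − 1 = 335%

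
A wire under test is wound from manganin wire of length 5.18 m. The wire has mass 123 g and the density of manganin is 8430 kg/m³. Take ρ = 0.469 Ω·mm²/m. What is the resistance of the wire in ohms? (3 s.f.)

0.862 Ω

ρ = 0.469 Ω·mm²/m = 4.69×10^-7 Ω·m
A = m/(density·L) = 0.123/(8430×5.18) = 2.8167e-06 m²
R = ρL/A = (4.69×10^-7)(5.18)/(2.8167e-06) = 0.862 Ω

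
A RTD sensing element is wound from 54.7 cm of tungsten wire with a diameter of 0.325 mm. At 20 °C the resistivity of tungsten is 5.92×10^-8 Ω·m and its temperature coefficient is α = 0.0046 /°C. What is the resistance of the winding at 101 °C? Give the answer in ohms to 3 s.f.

A = π(d/2)² = π(1.6250e-04 m)² = 8.296e-08 m²
R₍20°C₎ = ρL/A = (5.92×10^-8)(0.547)/(8.296e-08) = 0.3903 Ω
R = R₀(1 + αΔT) = 0.3903(1 + 0.0046×81) = 0.536 Ω

0.536 Ω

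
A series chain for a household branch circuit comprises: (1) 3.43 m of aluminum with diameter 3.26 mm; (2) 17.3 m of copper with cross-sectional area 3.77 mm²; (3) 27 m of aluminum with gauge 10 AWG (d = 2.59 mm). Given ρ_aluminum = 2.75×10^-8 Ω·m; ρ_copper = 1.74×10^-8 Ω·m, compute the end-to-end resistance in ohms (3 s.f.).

0.232 Ω

Seg 1: A = π(d/2)² = π(1.6300e-03 m)² = 8.347e-06 m²
R_1 = (2.75×10^-8)(3.43)/(8.347e-06) = 0.0113 Ω
Seg 2: A = 3.77 mm² = 3.770e-06 m²
R_2 = (1.74×10^-8)(17.3)/(3.770e-06) = 0.07985 Ω
Seg 3: A = π(2.59/2 mm)² = π(1.2950e-03 m)² = 5.269e-06 m²
R_3 = (2.75×10^-8)(27)/(5.269e-06) = 0.1409 Ω
R_total = R_1 + R_2 + R_3 = 0.232 Ω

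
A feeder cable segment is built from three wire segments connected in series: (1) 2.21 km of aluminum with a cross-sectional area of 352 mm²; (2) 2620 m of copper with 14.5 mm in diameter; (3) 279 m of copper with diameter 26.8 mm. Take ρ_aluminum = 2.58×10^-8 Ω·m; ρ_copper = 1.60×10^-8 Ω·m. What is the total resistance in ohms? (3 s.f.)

Seg 1: A = 352 mm² = 3.520e-04 m²
R_1 = (2.58×10^-8)(2210)/(3.520e-04) = 0.162 Ω
Seg 2: A = π(d/2)² = π(7.2500e-03 m)² = 1.651e-04 m²
R_2 = (1.60×10^-8)(2620)/(1.651e-04) = 0.2539 Ω
Seg 3: A = π(d/2)² = π(1.3400e-02 m)² = 5.641e-04 m²
R_3 = (1.60×10^-8)(279)/(5.641e-04) = 0.007913 Ω
R_total = R_1 + R_2 + R_3 = 0.424 Ω

0.424 Ω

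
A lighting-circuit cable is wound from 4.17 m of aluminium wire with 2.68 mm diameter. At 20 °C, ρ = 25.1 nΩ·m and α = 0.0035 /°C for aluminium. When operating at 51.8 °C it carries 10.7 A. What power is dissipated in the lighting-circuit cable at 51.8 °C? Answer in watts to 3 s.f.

ρ = 25.1 nΩ·m = 2.51×10^-8 Ω·m
A = π(d/2)² = π(1.3400e-03 m)² = 5.641e-06 m²
R₍20₎ = ρL/A = (2.51×10^-8)(4.17)/(5.641e-06) = 0.01855 Ω
R₍51.8₎ = R₍20₎(1 + αΔT) = 0.01855 × (1 + 0.0035×31.8) = 0.02062 Ω
P = I²R = (10.7)² × 0.02062 = 2.36 W

2.36 W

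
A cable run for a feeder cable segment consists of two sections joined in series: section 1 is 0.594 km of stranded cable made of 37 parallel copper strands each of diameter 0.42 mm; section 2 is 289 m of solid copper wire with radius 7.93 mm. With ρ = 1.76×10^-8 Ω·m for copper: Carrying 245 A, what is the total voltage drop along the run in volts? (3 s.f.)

506 V

Section 1: A_strand = π(2.1000e-04)² = 1.385e-07 m²; R₁ = ρL/(N·A_s) = (1.76×10^-8)(594)/(37×1.385e-07) = 2.039 Ω
Section 2: A = πr² = π(7.9300e-03 m)² = 1.976e-04 m²
R₂ = (1.76×10^-8)(289)/(1.976e-04) = 0.02575 Ω
R = R₁ + R₂ = 2.065 Ω
V = IR = 245 × 2.065 = 506 V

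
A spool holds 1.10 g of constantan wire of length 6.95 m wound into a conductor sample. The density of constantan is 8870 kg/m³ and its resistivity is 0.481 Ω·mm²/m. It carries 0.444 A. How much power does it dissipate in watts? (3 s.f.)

36.9 W

ρ = 0.481 Ω·mm²/m = 4.81×10^-7 Ω·m
A = m/(density·L) = 0.0011/(8870×6.95) = 1.7844e-08 m²
R = ρL/A = (4.81×10^-7)(6.95)/(1.7844e-08) = 187.3 Ω
P = I²R = (0.444)² × 187.3 = 36.9 W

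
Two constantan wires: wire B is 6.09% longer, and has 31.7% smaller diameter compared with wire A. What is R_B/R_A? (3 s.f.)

2.27

R ∝ L/d², so R_B/R_A = (1 + 6.09/100) × (1 − 31.7/100)⁻²
= 1.061 × 2.144 = 2.27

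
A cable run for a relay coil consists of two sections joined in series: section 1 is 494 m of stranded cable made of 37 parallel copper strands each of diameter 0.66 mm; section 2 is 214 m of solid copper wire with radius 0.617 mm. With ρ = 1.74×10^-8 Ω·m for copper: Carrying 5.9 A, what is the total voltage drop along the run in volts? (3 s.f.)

Section 1: A_strand = π(3.3000e-04)² = 3.421e-07 m²; R₁ = ρL/(N·A_s) = (1.74×10^-8)(494)/(37×3.421e-07) = 0.679 Ω
Section 2: A = πr² = π(6.1700e-04 m)² = 1.196e-06 m²
R₂ = (1.74×10^-8)(214)/(1.196e-06) = 3.113 Ω
R = R₁ + R₂ = 3.792 Ω
V = IR = 5.9 × 3.792 = 22.4 V

22.4 V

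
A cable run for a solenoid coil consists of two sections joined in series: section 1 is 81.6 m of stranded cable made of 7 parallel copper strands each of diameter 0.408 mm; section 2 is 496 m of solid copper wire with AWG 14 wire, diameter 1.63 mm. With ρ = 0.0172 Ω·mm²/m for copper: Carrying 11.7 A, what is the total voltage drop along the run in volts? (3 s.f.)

65.8 V

ρ = 0.0172 Ω·mm²/m = 1.72×10^-8 Ω·m
Section 1: A_strand = π(2.0400e-04)² = 1.307e-07 m²; R₁ = ρL/(N·A_s) = (1.72×10^-8)(81.6)/(7×1.307e-07) = 1.534 Ω
Section 2: A = π(1.63/2 mm)² = π(8.1500e-04 m)² = 2.087e-06 m²
R₂ = (1.72×10^-8)(496)/(2.087e-06) = 4.088 Ω
R = R₁ + R₂ = 5.622 Ω
V = IR = 11.7 × 5.622 = 65.8 V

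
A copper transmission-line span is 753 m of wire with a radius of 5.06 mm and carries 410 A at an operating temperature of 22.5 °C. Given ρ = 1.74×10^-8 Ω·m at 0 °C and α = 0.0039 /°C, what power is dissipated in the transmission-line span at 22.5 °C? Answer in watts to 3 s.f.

29800 W

A = πr² = π(5.0600e-03 m)² = 8.044e-05 m²
R₍0₎ = ρL/A = (1.74×10^-8)(753)/(8.044e-05) = 0.1629 Ω
R₍22.5₎ = R₍0₎(1 + αΔT) = 0.1629 × (1 + 0.0039×22.5) = 0.1772 Ω
P = I²R = (410)² × 0.1772 = 29800 W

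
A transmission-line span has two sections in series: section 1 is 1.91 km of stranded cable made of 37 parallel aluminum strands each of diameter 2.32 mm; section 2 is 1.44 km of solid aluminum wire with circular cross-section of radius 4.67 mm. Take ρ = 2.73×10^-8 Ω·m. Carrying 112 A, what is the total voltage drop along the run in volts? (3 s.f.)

102 V

Section 1: A_strand = π(1.1600e-03)² = 4.227e-06 m²; R₁ = ρL/(N·A_s) = (2.73×10^-8)(1910)/(37×4.227e-06) = 0.3334 Ω
Section 2: A = πr² = π(4.6700e-03 m)² = 6.851e-05 m²
R₂ = (2.73×10^-8)(1440)/(6.851e-05) = 0.5738 Ω
R = R₁ + R₂ = 0.9071 Ω
V = IR = 112 × 0.9071 = 102 V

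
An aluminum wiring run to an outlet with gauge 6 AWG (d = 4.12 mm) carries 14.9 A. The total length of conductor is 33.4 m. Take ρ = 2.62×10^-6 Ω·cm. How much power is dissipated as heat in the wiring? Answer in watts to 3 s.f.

ρ = 2.62×10^-6 Ω·cm = 2.62×10^-8 Ω·m
A = π(4.12/2 mm)² = π(2.0600e-03 m)² = 1.333e-05 m²
R = ρL/A = (2.62×10^-8)(33.4)/(1.333e-05) = 0.06564 Ω
P = I²R = (14.9)² × 0.06564 = 14.6 W

14.6 W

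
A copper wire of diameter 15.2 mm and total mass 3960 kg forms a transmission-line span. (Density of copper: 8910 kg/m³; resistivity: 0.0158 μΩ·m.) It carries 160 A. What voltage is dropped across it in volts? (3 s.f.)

34.1 V

ρ = 0.0158 μΩ·m = 1.58×10^-8 Ω·m
A = π(d/2)² = π(7.6000e-03 m)² = 1.8146e-04 m²
L = m/(density·A) = 3960/(8910×1.8146e-04) = 2449 m
R = ρL/A = (1.58×10^-8)(2449)/(1.8146e-04) = 0.2133 Ω
V = IR = 160 × 0.2133 = 34.1 V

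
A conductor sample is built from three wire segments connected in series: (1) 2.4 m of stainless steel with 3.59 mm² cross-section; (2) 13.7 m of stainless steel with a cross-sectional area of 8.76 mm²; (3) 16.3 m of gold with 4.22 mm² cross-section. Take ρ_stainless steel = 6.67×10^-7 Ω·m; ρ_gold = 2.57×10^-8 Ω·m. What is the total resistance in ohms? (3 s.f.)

Seg 1: A = 3.59 mm² = 3.590e-06 m²
R_1 = (6.67×10^-7)(2.4)/(3.590e-06) = 0.4459 Ω
Seg 2: A = 8.76 mm² = 8.760e-06 m²
R_2 = (6.67×10^-7)(13.7)/(8.760e-06) = 1.043 Ω
Seg 3: A = 4.22 mm² = 4.220e-06 m²
R_3 = (2.57×10^-8)(16.3)/(4.220e-06) = 0.09927 Ω
R_total = R_1 + R_2 + R_3 = 1.59 Ω

1.59 Ω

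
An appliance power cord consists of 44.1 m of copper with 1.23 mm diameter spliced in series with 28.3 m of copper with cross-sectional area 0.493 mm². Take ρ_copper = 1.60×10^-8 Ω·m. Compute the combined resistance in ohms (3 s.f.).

1.51 Ω

Segment 1: A = π(d/2)² = π(6.1500e-04 m)² = 1.188e-06 m²
R₁ = ρL/A = (1.60×10^-8)(44.1)/(1.188e-06) = 0.5938 Ω
Segment 2: A = 0.493 mm² = 4.930e-07 m²
R₂ = (1.60×10^-8)(28.3)/(4.930e-07) = 0.9185 Ω
R = R₁ + R₂ = 1.51 Ω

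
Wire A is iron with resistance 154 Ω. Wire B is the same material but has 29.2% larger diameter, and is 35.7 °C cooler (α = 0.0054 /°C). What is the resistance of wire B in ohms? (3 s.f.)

R ∝ ρL/d² with ρ ∝ (1+αΔT), so R_B/R_A = (1 + 29.2/100)⁻² × (1 − 0.0054×35.7)
= 0.5991 × 0.8072 = 0.4836
R_B = 0.4836 × 154 = 74.5 Ω

74.5 Ω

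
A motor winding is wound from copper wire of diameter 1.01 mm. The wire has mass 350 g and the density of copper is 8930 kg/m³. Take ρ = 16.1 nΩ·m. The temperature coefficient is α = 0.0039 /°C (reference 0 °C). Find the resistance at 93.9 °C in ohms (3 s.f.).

1.34 Ω

ρ = 16.1 nΩ·m = 1.61×10^-8 Ω·m
A = π(d/2)² = π(5.0500e-04 m)² = 8.0118e-07 m²
L = m/(density·A) = 0.35/(8930×8.0118e-07) = 48.92 m
R = ρL/A = (1.61×10^-8)(48.92)/(8.0118e-07) = 0.9831 Ω
R(93.9 °C) = 0.9831 × (1 + 0.0039×93.9) = 1.34 Ω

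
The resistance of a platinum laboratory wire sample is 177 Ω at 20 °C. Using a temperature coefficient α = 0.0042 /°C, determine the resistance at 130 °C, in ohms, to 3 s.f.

259 Ω

ΔT = 130 − 20 = 110 °C
R = R₀(1 + αΔT) = 177 × (1 + 0.0042×110) = 177 × 1.462 = 259 Ω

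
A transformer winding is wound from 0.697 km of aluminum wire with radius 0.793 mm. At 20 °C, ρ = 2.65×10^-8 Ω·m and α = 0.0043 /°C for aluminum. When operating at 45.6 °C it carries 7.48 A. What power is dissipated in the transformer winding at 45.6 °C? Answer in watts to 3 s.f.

A = πr² = π(7.9300e-04 m)² = 1.976e-06 m²
R₍20₎ = ρL/A = (2.65×10^-8)(697)/(1.976e-06) = 9.349 Ω
R₍45.6₎ = R₍20₎(1 + αΔT) = 9.349 × (1 + 0.0043×25.6) = 10.38 Ω
P = I²R = (7.48)² × 10.38 = 581 W

581 W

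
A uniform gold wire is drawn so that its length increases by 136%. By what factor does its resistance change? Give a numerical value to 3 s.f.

5.57

k = 1 + 136/100 = 2.36; volume constant ⇒ A' = A/k, so R' = k²R.
Factor = 5.57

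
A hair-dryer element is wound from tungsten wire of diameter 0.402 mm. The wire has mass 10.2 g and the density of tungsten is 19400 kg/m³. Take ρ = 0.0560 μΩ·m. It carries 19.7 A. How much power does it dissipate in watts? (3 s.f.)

ρ = 0.0560 μΩ·m = 5.60×10^-8 Ω·m
A = π(d/2)² = π(2.0100e-04 m)² = 1.2692e-07 m²
L = m/(density·A) = 0.0102/(19400×1.2692e-07) = 4.142 m
R = ρL/A = (5.60×10^-8)(4.142)/(1.2692e-07) = 1.828 Ω
P = I²R = (19.7)² × 1.828 = 709 W

709 W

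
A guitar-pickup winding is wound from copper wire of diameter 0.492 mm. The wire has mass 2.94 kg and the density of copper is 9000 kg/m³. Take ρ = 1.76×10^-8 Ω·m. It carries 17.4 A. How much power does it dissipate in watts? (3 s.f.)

48200 W

A = π(d/2)² = π(2.4600e-04 m)² = 1.9012e-07 m²
L = m/(density·A) = 2.94/(9000×1.9012e-07) = 1718 m
R = ρL/A = (1.76×10^-8)(1718)/(1.9012e-07) = 159.1 Ω
P = I²R = (17.4)² × 159.1 = 48200 W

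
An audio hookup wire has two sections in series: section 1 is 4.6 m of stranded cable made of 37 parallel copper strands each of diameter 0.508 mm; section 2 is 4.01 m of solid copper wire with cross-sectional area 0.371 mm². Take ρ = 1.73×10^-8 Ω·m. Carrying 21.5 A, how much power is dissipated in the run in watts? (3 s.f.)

91.3 W

Section 1: A_strand = π(2.5400e-04)² = 2.027e-07 m²; R₁ = ρL/(N·A_s) = (1.73×10^-8)(4.6)/(37×2.027e-07) = 0.01061 Ω
Section 2: A = 0.371 mm² = 3.710e-07 m²
R₂ = (1.73×10^-8)(4.01)/(3.710e-07) = 0.187 Ω
R = R₁ + R₂ = 0.1976 Ω
P = I²R = (21.5)² × 0.1976 = 91.3 W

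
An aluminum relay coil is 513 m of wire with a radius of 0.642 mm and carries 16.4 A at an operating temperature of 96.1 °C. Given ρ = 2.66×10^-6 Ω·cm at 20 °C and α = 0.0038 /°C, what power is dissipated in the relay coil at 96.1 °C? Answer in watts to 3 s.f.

3650 W

ρ = 2.66×10^-6 Ω·cm = 2.66×10^-8 Ω·m
A = πr² = π(6.4200e-04 m)² = 1.295e-06 m²
R₍20₎ = ρL/A = (2.66×10^-8)(513)/(1.295e-06) = 10.54 Ω
R₍96.1₎ = R₍20₎(1 + αΔT) = 10.54 × (1 + 0.0038×76.1) = 13.59 Ω
P = I²R = (16.4)² × 13.59 = 3650 W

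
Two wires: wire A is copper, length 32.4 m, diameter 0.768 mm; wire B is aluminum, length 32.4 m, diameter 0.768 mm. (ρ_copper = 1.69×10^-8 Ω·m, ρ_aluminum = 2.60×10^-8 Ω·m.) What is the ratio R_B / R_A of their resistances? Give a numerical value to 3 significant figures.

1.54

R ∝ ρL/d², so R_B/R_A = (ρ_B/ρ_A)
= (2.60×10^-8/1.69×10^-8) = 1.54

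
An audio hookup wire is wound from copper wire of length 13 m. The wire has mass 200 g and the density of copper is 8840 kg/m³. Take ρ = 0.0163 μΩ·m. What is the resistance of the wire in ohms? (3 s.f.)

0.122 Ω

ρ = 0.0163 μΩ·m = 1.63×10^-8 Ω·m
A = m/(density·L) = 0.2/(8840×13) = 1.7403e-06 m²
R = ρL/A = (1.63×10^-8)(13)/(1.7403e-06) = 0.122 Ω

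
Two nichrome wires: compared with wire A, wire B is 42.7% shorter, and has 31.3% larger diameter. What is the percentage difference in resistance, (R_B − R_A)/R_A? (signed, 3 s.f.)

-66.8%

R ∝ L/d², so R_B/R_A = (1 − 42.7/100) × (1 + 31.3/100)⁻²
= 0.573 × 0.5801 = 0.3324
(R_B − R_A)/R_A = 0.3324 − 1 = -66.8%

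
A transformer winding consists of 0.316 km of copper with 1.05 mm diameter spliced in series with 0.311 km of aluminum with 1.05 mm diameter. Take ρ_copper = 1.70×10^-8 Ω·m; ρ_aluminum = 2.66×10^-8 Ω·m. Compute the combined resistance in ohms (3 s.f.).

15.8 Ω

Segment 1: A = π(d/2)² = π(5.2500e-04 m)² = 8.659e-07 m²
R₁ = ρL/A = (1.70×10^-8)(316)/(8.659e-07) = 6.204 Ω
R₂ = (2.66×10^-8)(311)/(8.659e-07) = 9.554 Ω
R = R₁ + R₂ = 15.8 Ω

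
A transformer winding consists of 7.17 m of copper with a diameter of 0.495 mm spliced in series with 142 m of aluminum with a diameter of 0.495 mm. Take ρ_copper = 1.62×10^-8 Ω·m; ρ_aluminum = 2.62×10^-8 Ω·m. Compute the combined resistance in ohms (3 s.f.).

19.9 Ω

Segment 1: A = π(d/2)² = π(2.4750e-04 m)² = 1.924e-07 m²
R₁ = ρL/A = (1.62×10^-8)(7.17)/(1.924e-07) = 0.6036 Ω
R₂ = (2.62×10^-8)(142)/(1.924e-07) = 19.33 Ω
R = R₁ + R₂ = 19.9 Ω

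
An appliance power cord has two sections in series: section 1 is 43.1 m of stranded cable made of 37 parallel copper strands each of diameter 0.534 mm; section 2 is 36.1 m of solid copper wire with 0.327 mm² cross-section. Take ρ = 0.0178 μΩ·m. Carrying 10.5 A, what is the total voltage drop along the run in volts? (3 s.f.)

ρ = 0.0178 μΩ·m = 1.78×10^-8 Ω·m
Section 1: A_strand = π(2.6700e-04)² = 2.240e-07 m²; R₁ = ρL/(N·A_s) = (1.78×10^-8)(43.1)/(37×2.240e-07) = 0.09258 Ω
Section 2: A = 0.327 mm² = 3.270e-07 m²
R₂ = (1.78×10^-8)(36.1)/(3.270e-07) = 1.965 Ω
R = R₁ + R₂ = 2.058 Ω
V = IR = 10.5 × 2.058 = 21.6 V

21.6 V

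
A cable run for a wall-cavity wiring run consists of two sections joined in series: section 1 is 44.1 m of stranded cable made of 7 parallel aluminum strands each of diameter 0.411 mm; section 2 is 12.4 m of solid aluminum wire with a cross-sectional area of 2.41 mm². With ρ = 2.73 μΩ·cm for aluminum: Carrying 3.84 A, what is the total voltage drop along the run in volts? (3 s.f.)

5.52 V

ρ = 2.73 μΩ·cm = 2.73×10^-8 Ω·m
Section 1: A_strand = π(2.0550e-04)² = 1.327e-07 m²; R₁ = ρL/(N·A_s) = (2.73×10^-8)(44.1)/(7×1.327e-07) = 1.296 Ω
Section 2: A = 2.41 mm² = 2.410e-06 m²
R₂ = (2.73×10^-8)(12.4)/(2.410e-06) = 0.1405 Ω
R = R₁ + R₂ = 1.437 Ω
V = IR = 3.84 × 1.437 = 5.52 V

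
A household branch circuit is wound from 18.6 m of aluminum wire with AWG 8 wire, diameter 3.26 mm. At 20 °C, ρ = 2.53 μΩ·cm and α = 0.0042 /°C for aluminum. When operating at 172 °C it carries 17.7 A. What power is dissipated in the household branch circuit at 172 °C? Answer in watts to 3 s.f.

ρ = 2.53 μΩ·cm = 2.53×10^-8 Ω·m
A = π(3.26/2 mm)² = π(1.6300e-03 m)² = 8.347e-06 m²
R₍20₎ = ρL/A = (2.53×10^-8)(18.6)/(8.347e-06) = 0.05638 Ω
R₍172₎ = R₍20₎(1 + αΔT) = 0.05638 × (1 + 0.0042×152) = 0.09237 Ω
P = I²R = (17.7)² × 0.09237 = 28.9 W

28.9 W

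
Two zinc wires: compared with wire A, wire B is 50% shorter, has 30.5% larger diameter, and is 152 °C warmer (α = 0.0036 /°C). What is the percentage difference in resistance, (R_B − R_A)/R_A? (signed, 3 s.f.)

-54.6%

R ∝ ρL/d² with ρ ∝ (1+αΔT), so R_B/R_A = (1 − 50/100) × (1 + 30.5/100)⁻² × (1 + 0.0036×152)
= 0.5 × 0.5872 × 1.547 = 0.4542
(R_B − R_A)/R_A = 0.4542 − 1 = -54.6%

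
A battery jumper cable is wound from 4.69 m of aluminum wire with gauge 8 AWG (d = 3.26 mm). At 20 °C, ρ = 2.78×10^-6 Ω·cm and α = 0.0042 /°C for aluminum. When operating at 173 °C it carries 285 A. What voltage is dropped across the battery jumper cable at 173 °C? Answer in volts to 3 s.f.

ρ = 2.78×10^-6 Ω·cm = 2.78×10^-8 Ω·m
A = π(3.26/2 mm)² = π(1.6300e-03 m)² = 8.347e-06 m²
R₍20₎ = ρL/A = (2.78×10^-8)(4.69)/(8.347e-06) = 0.01562 Ω
R₍173₎ = R₍20₎(1 + αΔT) = 0.01562 × (1 + 0.0042×153) = 0.02566 Ω
V = IR = 285 × 0.02566 = 7.31 V

7.31 V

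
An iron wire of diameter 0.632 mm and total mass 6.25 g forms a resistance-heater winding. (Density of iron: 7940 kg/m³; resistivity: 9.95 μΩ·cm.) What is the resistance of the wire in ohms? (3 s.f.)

ρ = 9.95 μΩ·cm = 9.95×10^-8 Ω·m
A = π(d/2)² = π(3.1600e-04 m)² = 3.1371e-07 m²
L = m/(density·A) = 0.00625/(7940×3.1371e-07) = 2.509 m
R = ρL/A = (9.95×10^-8)(2.509)/(3.1371e-07) = 0.796 Ω

0.796 Ω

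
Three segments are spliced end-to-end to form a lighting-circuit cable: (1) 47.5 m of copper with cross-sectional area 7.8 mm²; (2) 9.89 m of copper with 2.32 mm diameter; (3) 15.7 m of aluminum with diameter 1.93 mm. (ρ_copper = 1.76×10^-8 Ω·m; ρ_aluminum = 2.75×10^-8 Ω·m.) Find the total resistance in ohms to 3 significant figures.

Seg 1: A = 7.8 mm² = 7.800e-06 m²
R_1 = (1.76×10^-8)(47.5)/(7.800e-06) = 0.1072 Ω
Seg 2: A = π(d/2)² = π(1.1600e-03 m)² = 4.227e-06 m²
R_2 = (1.76×10^-8)(9.89)/(4.227e-06) = 0.04118 Ω
Seg 3: A = π(d/2)² = π(9.6500e-04 m)² = 2.926e-06 m²
R_3 = (2.75×10^-8)(15.7)/(2.926e-06) = 0.1476 Ω
R_total = R_1 + R_2 + R_3 = 0.296 Ω

0.296 Ω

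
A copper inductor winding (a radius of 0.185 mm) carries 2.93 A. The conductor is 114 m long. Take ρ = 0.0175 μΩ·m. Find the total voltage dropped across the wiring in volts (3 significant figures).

ρ = 0.0175 μΩ·m = 1.75×10^-8 Ω·m
A = πr² = π(1.8500e-04 m)² = 1.075e-07 m²
R = ρL/A = (1.75×10^-8)(114)/(1.075e-07) = 18.55 Ω
V = IR = 2.93 × 18.55 = 54.4 V

54.4 V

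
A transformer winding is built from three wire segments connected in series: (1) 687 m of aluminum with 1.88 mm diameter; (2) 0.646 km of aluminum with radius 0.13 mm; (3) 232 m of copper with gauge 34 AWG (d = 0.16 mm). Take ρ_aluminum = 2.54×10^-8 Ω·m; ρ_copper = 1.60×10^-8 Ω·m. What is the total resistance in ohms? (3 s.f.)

500 Ω

Seg 1: A = π(d/2)² = π(9.4000e-04 m)² = 2.776e-06 m²
R_1 = (2.54×10^-8)(687)/(2.776e-06) = 6.286 Ω
Seg 2: A = πr² = π(1.3000e-04 m)² = 5.309e-08 m²
R_2 = (2.54×10^-8)(646)/(5.309e-08) = 309.1 Ω
Seg 3: A = π(0.16/2 mm)² = π(8.0000e-05 m)² = 2.011e-08 m²
R_3 = (1.60×10^-8)(232)/(2.011e-08) = 184.6 Ω
R_total = R_1 + R_2 + R_3 = 500 Ω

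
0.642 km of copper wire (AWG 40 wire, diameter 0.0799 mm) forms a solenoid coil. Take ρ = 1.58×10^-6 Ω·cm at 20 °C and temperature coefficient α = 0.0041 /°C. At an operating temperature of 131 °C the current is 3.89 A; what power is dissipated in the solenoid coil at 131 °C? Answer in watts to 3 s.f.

44500 W

ρ = 1.58×10^-6 Ω·cm = 1.58×10^-8 Ω·m
A = π(0.0799/2 mm)² = π(3.9950e-05 m)² = 5.014e-09 m²
R₍20₎ = ρL/A = (1.58×10^-8)(642)/(5.014e-09) = 2023 Ω
R₍131₎ = R₍20₎(1 + αΔT) = 2023 × (1 + 0.0041×111) = 2944 Ω
P = I²R = (3.89)² × 2944 = 44500 W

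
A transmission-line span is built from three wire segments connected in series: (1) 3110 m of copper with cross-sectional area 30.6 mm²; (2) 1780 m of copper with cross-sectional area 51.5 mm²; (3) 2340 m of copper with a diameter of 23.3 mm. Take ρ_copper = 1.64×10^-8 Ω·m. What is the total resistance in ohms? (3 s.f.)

2.32 Ω

Seg 1: A = 30.6 mm² = 3.060e-05 m²
R_1 = (1.64×10^-8)(3110)/(3.060e-05) = 1.667 Ω
Seg 2: A = 51.5 mm² = 5.150e-05 m²
R_2 = (1.64×10^-8)(1780)/(5.150e-05) = 0.5668 Ω
Seg 3: A = π(d/2)² = π(1.1650e-02 m)² = 4.264e-04 m²
R_3 = (1.64×10^-8)(2340)/(4.264e-04) = 0.09 Ω
R_total = R_1 + R_2 + R_3 = 2.32 Ω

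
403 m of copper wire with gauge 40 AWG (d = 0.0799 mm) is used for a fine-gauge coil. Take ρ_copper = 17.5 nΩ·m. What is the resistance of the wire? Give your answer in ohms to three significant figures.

ρ = 17.5 nΩ·m = 1.75×10^-8 Ω·m
A = π(0.0799/2 mm)² = π(3.9950e-05 m)² = 5.014e-09 m²
R = ρL/A = (1.75×10^-8)(403 m)/(5.014e-09 m²) = 1410 Ω

1410 Ω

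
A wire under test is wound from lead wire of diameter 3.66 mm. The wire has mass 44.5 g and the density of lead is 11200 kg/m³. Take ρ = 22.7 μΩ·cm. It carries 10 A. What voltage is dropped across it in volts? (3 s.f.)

0.0815 V

ρ = 22.7 μΩ·cm = 2.27×10^-7 Ω·m
A = π(d/2)² = π(1.8300e-03 m)² = 1.0521e-05 m²
L = m/(density·A) = 0.0445/(11200×1.0521e-05) = 0.3777 m
R = ρL/A = (2.27×10^-7)(0.3777)/(1.0521e-05) = 0.008148 Ω
V = IR = 10 × 0.008148 = 0.0815 V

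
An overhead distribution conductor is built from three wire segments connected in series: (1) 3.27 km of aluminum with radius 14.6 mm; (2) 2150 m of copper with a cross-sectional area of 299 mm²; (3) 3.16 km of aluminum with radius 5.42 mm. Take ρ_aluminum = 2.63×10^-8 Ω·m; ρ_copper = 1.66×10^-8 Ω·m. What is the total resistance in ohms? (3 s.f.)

Seg 1: A = πr² = π(1.4600e-02 m)² = 6.697e-04 m²
R_1 = (2.63×10^-8)(3270)/(6.697e-04) = 0.1284 Ω
Seg 2: A = 299 mm² = 2.990e-04 m²
R_2 = (1.66×10^-8)(2150)/(2.990e-04) = 0.1194 Ω
Seg 3: A = πr² = π(5.4200e-03 m)² = 9.229e-05 m²
R_3 = (2.63×10^-8)(3160)/(9.229e-05) = 0.9005 Ω
R_total = R_1 + R_2 + R_3 = 1.15 Ω

1.15 Ω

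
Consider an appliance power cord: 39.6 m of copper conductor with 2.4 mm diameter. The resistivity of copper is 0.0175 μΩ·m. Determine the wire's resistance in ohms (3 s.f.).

0.153 Ω

ρ = 0.0175 μΩ·m = 1.75×10^-8 Ω·m
A = π(d/2)² = π(1.2000e-03 m)² = 4.524e-06 m²
R = ρL/A = (1.75×10^-8)(39.6 m)/(4.524e-06 m²) = 0.153 Ω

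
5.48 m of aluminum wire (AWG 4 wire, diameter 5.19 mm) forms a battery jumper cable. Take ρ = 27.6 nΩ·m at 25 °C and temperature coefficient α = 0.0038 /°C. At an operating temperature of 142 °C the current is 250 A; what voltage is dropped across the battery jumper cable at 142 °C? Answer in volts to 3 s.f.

ρ = 27.6 nΩ·m = 2.76×10^-8 Ω·m
A = π(5.19/2 mm)² = π(2.5950e-03 m)² = 2.116e-05 m²
R₍25₎ = ρL/A = (2.76×10^-8)(5.48)/(2.116e-05) = 0.007149 Ω
R₍142₎ = R₍25₎(1 + αΔT) = 0.007149 × (1 + 0.0038×117) = 0.01033 Ω
V = IR = 250 × 0.01033 = 2.58 V

2.58 V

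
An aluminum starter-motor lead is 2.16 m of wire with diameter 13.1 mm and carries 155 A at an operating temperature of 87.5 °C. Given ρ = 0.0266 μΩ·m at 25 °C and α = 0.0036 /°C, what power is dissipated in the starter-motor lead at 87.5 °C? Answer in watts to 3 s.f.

ρ = 0.0266 μΩ·m = 2.66×10^-8 Ω·m
A = π(d/2)² = π(6.5500e-03 m)² = 1.348e-04 m²
R₍25₎ = ρL/A = (2.66×10^-8)(2.16)/(1.348e-04) = 4.263×10^-4 Ω
R₍87.5₎ = R₍25₎(1 + αΔT) = 4.263×10^-4 × (1 + 0.0036×62.5) = 5.222×10^-4 Ω
P = I²R = (155)² × 5.222×10^-4 = 12.5 W

12.5 W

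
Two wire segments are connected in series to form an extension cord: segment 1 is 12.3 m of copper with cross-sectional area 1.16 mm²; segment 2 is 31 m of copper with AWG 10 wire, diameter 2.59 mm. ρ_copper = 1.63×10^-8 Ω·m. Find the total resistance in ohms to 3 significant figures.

Segment 1: A = 1.16 mm² = 1.160e-06 m²
R₁ = ρL/A = (1.63×10^-8)(12.3)/(1.160e-06) = 0.1728 Ω
Segment 2: A = π(2.59/2 mm)² = π(1.2950e-03 m)² = 5.269e-06 m²
R₂ = (1.63×10^-8)(31)/(5.269e-06) = 0.09591 Ω
R = R₁ + R₂ = 0.269 Ω

0.269 Ω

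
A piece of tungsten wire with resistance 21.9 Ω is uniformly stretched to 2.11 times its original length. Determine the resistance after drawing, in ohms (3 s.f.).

97.5 Ω

Volume constant ⇒ A' = A/k with k = 2.11. R' = ρ(kL)/(A/k) = k²R.
R' = 4.452 × 21.9 = 97.5 Ω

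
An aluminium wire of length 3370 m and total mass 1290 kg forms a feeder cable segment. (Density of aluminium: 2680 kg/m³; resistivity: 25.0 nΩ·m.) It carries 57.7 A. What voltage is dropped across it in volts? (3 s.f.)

ρ = 25.0 nΩ·m = 2.50×10^-8 Ω·m
A = m/(density·L) = 1290/(2680×3370) = 1.4283e-04 m²
R = ρL/A = (2.50×10^-8)(3370)/(1.4283e-04) = 0.5899 Ω
V = IR = 57.7 × 0.5899 = 34.0 V

34.0 V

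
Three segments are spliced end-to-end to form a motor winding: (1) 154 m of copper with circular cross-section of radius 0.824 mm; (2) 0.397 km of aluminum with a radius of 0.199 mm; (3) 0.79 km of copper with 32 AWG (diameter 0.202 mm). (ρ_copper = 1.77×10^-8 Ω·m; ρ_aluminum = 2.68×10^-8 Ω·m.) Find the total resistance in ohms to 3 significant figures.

523 Ω

Seg 1: A = πr² = π(8.2400e-04 m)² = 2.133e-06 m²
R_1 = (1.77×10^-8)(154)/(2.133e-06) = 1.278 Ω
Seg 2: A = πr² = π(1.9900e-04 m)² = 1.244e-07 m²
R_2 = (2.68×10^-8)(397)/(1.244e-07) = 85.52 Ω
Seg 3: A = π(0.202/2 mm)² = π(1.0100e-04 m)² = 3.205e-08 m²
R_3 = (1.77×10^-8)(790)/(3.205e-08) = 436.3 Ω
R_total = R_1 + R_2 + R_3 = 523 Ω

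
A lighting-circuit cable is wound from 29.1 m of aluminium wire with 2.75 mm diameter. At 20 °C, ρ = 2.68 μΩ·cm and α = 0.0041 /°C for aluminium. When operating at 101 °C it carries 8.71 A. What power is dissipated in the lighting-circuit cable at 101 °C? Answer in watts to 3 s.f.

13.3 W

ρ = 2.68 μΩ·cm = 2.68×10^-8 Ω·m
A = π(d/2)² = π(1.3750e-03 m)² = 5.940e-06 m²
R₍20₎ = ρL/A = (2.68×10^-8)(29.1)/(5.940e-06) = 0.1313 Ω
R₍101₎ = R₍20₎(1 + αΔT) = 0.1313 × (1 + 0.0041×81) = 0.1749 Ω
P = I²R = (8.71)² × 0.1749 = 13.3 W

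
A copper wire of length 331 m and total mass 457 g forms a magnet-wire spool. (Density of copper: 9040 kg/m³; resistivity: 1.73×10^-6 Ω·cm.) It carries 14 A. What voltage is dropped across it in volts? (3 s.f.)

525 V

ρ = 1.73×10^-6 Ω·cm = 1.73×10^-8 Ω·m
A = m/(density·L) = 0.457/(9040×331) = 1.5273e-07 m²
R = ρL/A = (1.73×10^-8)(331)/(1.5273e-07) = 37.49 Ω
V = IR = 14 × 37.49 = 525 V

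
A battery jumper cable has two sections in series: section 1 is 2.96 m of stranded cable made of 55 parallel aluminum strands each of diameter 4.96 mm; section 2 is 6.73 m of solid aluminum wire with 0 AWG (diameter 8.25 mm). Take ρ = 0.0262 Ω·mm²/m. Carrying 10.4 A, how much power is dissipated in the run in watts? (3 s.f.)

0.365 W

ρ = 0.0262 Ω·mm²/m = 2.62×10^-8 Ω·m
Section 1: A_strand = π(2.4800e-03)² = 1.932e-05 m²; R₁ = ρL/(N·A_s) = (2.62×10^-8)(2.96)/(55×1.932e-05) = 7.298×10^-5 Ω
Section 2: A = π(8.25/2 mm)² = π(4.1250e-03 m)² = 5.346e-05 m²
R₂ = (2.62×10^-8)(6.73)/(5.346e-05) = 0.003299 Ω
R = R₁ + R₂ = 0.003371 Ω
P = I²R = (10.4)² × 0.003371 = 0.365 W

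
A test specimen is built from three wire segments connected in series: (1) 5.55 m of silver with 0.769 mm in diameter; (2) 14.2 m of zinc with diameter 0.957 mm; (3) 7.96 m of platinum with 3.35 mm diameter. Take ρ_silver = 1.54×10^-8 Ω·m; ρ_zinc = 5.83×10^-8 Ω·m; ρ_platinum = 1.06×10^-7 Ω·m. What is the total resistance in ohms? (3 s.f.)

1.43 Ω

Seg 1: A = π(d/2)² = π(3.8450e-04 m)² = 4.645e-07 m²
R_1 = (1.54×10^-8)(5.55)/(4.645e-07) = 0.184 Ω
Seg 2: A = π(d/2)² = π(4.7850e-04 m)² = 7.193e-07 m²
R_2 = (5.83×10^-8)(14.2)/(7.193e-07) = 1.151 Ω
Seg 3: A = π(d/2)² = π(1.6750e-03 m)² = 8.814e-06 m²
R_3 = (1.06×10^-7)(7.96)/(8.814e-06) = 0.09573 Ω
R_total = R_1 + R_2 + R_3 = 1.43 Ω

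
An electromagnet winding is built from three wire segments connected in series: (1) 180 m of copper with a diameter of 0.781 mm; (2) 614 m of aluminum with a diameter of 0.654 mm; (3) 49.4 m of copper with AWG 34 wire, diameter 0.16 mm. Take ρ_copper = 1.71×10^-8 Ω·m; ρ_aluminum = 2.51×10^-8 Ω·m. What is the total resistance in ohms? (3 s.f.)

94.3 Ω

Seg 1: A = π(d/2)² = π(3.9050e-04 m)² = 4.791e-07 m²
R_1 = (1.71×10^-8)(180)/(4.791e-07) = 6.425 Ω
Seg 2: A = π(d/2)² = π(3.2700e-04 m)² = 3.359e-07 m²
R_2 = (2.51×10^-8)(614)/(3.359e-07) = 45.88 Ω
Seg 3: A = π(0.16/2 mm)² = π(8.0000e-05 m)² = 2.011e-08 m²
R_3 = (1.71×10^-8)(49.4)/(2.011e-08) = 42.01 Ω
R_total = R_1 + R_2 + R_3 = 94.3 Ω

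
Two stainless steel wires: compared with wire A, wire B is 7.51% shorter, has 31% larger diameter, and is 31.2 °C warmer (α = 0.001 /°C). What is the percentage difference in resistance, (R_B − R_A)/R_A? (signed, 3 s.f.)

R ∝ ρL/d² with ρ ∝ (1+αΔT), so R_B/R_A = (1 − 7.51/100) × (1 + 31/100)⁻² × (1 + 0.001×31.2)
= 0.9249 × 0.5827 × 1.031 = 0.5558
(R_B − R_A)/R_A = 0.5558 − 1 = -44.4%

-44.4%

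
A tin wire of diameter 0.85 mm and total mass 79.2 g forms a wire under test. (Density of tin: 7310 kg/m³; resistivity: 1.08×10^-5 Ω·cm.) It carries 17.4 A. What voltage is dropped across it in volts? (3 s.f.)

ρ = 1.08×10^-5 Ω·cm = 1.08×10^-7 Ω·m
A = π(d/2)² = π(4.2500e-04 m)² = 5.6745e-07 m²
L = m/(density·A) = 0.0792/(7310×5.6745e-07) = 19.09 m
R = ρL/A = (1.08×10^-7)(19.09)/(5.6745e-07) = 3.634 Ω
V = IR = 17.4 × 3.634 = 63.2 V

63.2 V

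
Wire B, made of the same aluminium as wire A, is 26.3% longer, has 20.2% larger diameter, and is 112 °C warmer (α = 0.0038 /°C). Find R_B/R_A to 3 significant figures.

1.25

R ∝ ρL/d² with ρ ∝ (1+αΔT), so R_B/R_A = (1 + 26.3/100) × (1 + 20.2/100)⁻² × (1 + 0.0038×112)
= 1.263 × 0.6921 × 1.426 = 1.25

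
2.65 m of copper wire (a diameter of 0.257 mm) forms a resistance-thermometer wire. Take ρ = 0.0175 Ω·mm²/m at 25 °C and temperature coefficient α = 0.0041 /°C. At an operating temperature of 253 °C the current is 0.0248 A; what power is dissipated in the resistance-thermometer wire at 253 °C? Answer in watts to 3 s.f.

0.00106 W

ρ = 0.0175 Ω·mm²/m = 1.75×10^-8 Ω·m
A = π(d/2)² = π(1.2850e-04 m)² = 5.187e-08 m²
R₍25₎ = ρL/A = (1.75×10^-8)(2.65)/(5.187e-08) = 0.894 Ω
R₍253₎ = R₍25₎(1 + αΔT) = 0.894 × (1 + 0.0041×228) = 1.73 Ω
P = I²R = (0.0248)² × 1.73 = 0.00106 W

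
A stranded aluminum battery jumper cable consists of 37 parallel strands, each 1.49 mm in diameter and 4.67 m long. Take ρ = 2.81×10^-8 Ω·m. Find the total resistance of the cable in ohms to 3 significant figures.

0.00203 Ω

A_strand = π(7.4500e-04 m)² = 1.744e-06 m²
R_strand = ρL/A = (2.81×10^-8)(4.67)/(1.744e-06) = 0.07526 Ω
R_total = R_strand/N = 0.07526/37 = 0.00203 Ω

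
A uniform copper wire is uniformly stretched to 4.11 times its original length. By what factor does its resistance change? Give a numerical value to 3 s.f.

Volume constant ⇒ A' = A/k with k = 4.11. R' = ρ(kL)/(A/k) = k²R.
Factor = 16.9

16.9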